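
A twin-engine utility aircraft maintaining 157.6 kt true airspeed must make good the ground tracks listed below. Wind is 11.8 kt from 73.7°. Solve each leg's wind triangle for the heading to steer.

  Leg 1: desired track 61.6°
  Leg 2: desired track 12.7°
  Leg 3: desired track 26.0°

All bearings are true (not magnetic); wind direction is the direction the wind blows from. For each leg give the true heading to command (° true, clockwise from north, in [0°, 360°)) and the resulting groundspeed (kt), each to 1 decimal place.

Leg 1: heading=62.5°, groundspeed=146.0 kt
Leg 2: heading=16.5°, groundspeed=151.5 kt
Leg 3: heading=29.2°, groundspeed=149.4 kt

Leg 1: desired track 61.6°; wind correction +0.9° → command heading 62.5°, groundspeed 146.0 kt
Leg 2: desired track 12.7°; wind correction +3.8° → command heading 16.5°, groundspeed 151.5 kt
Leg 3: desired track 26.0°; wind correction +3.2° → command heading 29.2°, groundspeed 149.4 kt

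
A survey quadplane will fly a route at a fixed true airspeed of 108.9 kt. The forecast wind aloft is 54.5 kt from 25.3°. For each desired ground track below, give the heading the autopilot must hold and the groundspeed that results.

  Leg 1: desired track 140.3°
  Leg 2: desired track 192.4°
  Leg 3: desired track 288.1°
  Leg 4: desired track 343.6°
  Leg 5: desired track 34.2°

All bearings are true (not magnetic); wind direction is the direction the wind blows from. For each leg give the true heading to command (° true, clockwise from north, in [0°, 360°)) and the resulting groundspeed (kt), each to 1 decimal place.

Leg 1: heading=113.3°, groundspeed=120.1 kt
Leg 2: heading=186.0°, groundspeed=161.3 kt
Leg 3: heading=317.9°, groundspeed=101.4 kt
Leg 4: heading=3.0°, groundspeed=62.0 kt
Leg 5: heading=29.8°, groundspeed=54.7 kt

Leg 1: desired track 140.3°; wind correction -27.0° → command heading 113.3°, groundspeed 120.1 kt
Leg 2: desired track 192.4°; wind correction -6.4° → command heading 186.0°, groundspeed 161.3 kt
Leg 3: desired track 288.1°; wind correction +29.8° → command heading 317.9°, groundspeed 101.4 kt
Leg 4: desired track 343.6°; wind correction +19.4° → command heading 3.0°, groundspeed 62.0 kt
Leg 5: desired track 34.2°; wind correction -4.4° → command heading 29.8°, groundspeed 54.7 kt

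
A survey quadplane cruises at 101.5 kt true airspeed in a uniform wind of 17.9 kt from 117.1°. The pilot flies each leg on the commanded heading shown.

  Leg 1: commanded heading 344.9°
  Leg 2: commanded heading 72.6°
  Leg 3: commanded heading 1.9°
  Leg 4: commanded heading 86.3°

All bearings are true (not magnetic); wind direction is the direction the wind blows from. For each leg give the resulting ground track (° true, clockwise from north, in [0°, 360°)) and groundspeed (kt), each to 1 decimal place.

Leg 1: heading 344.9°; drift -6.7° → track 338.2°, groundspeed 114.3 kt
Leg 2: heading 72.6°; drift -8.0° → track 64.6°, groundspeed 89.6 kt
Leg 3: heading 1.9°; drift -8.4° → track 353.5°, groundspeed 110.3 kt
Leg 4: heading 86.3°; drift -6.1° → track 80.2°, groundspeed 86.6 kt

Leg 1: track=338.2°, groundspeed=114.3 kt
Leg 2: track=64.6°, groundspeed=89.6 kt
Leg 3: track=353.5°, groundspeed=110.3 kt
Leg 4: track=80.2°, groundspeed=86.6 kt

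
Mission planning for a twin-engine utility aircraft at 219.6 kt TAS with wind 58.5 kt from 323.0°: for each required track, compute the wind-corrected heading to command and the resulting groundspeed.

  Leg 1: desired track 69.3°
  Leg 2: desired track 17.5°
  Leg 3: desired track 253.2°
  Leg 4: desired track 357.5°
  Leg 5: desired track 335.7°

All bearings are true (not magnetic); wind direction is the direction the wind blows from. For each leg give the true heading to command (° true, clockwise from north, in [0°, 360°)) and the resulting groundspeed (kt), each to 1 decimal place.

Leg 1: desired track 69.3°; wind correction -14.8° → command heading 54.5°, groundspeed 228.7 kt
Leg 2: desired track 17.5°; wind correction -12.5° → command heading 5.0°, groundspeed 180.4 kt
Leg 3: desired track 253.2°; wind correction +14.5° → command heading 267.7°, groundspeed 192.4 kt
Leg 4: desired track 357.5°; wind correction -8.7° → command heading 348.8°, groundspeed 168.9 kt
Leg 5: desired track 335.7°; wind correction -3.4° → command heading 332.3°, groundspeed 162.2 kt

Leg 1: heading=54.5°, groundspeed=228.7 kt
Leg 2: heading=5.0°, groundspeed=180.4 kt
Leg 3: heading=267.7°, groundspeed=192.4 kt
Leg 4: heading=348.8°, groundspeed=168.9 kt
Leg 5: heading=332.3°, groundspeed=162.2 kt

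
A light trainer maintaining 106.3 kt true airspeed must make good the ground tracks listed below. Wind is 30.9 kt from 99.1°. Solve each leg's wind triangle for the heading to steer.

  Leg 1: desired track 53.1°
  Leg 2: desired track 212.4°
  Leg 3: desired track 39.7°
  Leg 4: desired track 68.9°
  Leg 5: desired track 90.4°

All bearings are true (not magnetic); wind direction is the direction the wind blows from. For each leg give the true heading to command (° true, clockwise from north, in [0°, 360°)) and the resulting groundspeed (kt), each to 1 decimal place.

Leg 1: desired track 53.1°; wind correction +12.1° → command heading 65.2°, groundspeed 82.5 kt
Leg 2: desired track 212.4°; wind correction -15.5° → command heading 196.9°, groundspeed 114.7 kt
Leg 3: desired track 39.7°; wind correction +14.5° → command heading 54.2°, groundspeed 87.2 kt
Leg 4: desired track 68.9°; wind correction +8.4° → command heading 77.3°, groundspeed 78.5 kt
Leg 5: desired track 90.4°; wind correction +2.5° → command heading 92.9°, groundspeed 75.7 kt

Leg 1: heading=65.2°, groundspeed=82.5 kt
Leg 2: heading=196.9°, groundspeed=114.7 kt
Leg 3: heading=54.2°, groundspeed=87.2 kt
Leg 4: heading=77.3°, groundspeed=78.5 kt
Leg 5: heading=92.9°, groundspeed=75.7 kt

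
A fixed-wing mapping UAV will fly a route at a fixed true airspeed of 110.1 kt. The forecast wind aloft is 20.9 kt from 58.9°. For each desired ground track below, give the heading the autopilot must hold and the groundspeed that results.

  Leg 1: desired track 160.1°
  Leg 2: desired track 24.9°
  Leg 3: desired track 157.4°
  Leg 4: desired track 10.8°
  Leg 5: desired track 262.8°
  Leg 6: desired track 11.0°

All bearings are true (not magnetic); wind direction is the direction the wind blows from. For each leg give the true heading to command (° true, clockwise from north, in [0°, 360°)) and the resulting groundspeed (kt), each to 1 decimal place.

Leg 1: heading=149.4°, groundspeed=112.2 kt
Leg 2: heading=31.0°, groundspeed=92.2 kt
Leg 3: heading=146.6°, groundspeed=111.2 kt
Leg 4: heading=18.9°, groundspeed=95.0 kt
Leg 5: heading=267.2°, groundspeed=128.9 kt
Leg 6: heading=19.1°, groundspeed=95.0 kt

Leg 1: desired track 160.1°; wind correction -10.7° → command heading 149.4°, groundspeed 112.2 kt
Leg 2: desired track 24.9°; wind correction +6.1° → command heading 31.0°, groundspeed 92.2 kt
Leg 3: desired track 157.4°; wind correction -10.8° → command heading 146.6°, groundspeed 111.2 kt
Leg 4: desired track 10.8°; wind correction +8.1° → command heading 18.9°, groundspeed 95.0 kt
Leg 5: desired track 262.8°; wind correction +4.4° → command heading 267.2°, groundspeed 128.9 kt
Leg 6: desired track 11.0°; wind correction +8.1° → command heading 19.1°, groundspeed 95.0 kt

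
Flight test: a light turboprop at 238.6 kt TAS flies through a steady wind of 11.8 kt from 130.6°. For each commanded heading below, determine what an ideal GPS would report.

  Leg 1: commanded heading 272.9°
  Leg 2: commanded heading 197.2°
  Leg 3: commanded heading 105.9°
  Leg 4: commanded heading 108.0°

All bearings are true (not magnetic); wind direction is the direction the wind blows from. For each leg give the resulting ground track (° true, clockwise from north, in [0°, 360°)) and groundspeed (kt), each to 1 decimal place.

Leg 1: track=274.6°, groundspeed=248.0 kt
Leg 2: track=199.9°, groundspeed=234.2 kt
Leg 3: track=104.7°, groundspeed=227.9 kt
Leg 4: track=106.9°, groundspeed=227.8 kt

Leg 1: heading 272.9°; drift +1.7° → track 274.6°, groundspeed 248.0 kt
Leg 2: heading 197.2°; drift +2.7° → track 199.9°, groundspeed 234.2 kt
Leg 3: heading 105.9°; drift -1.2° → track 104.7°, groundspeed 227.9 kt
Leg 4: heading 108.0°; drift -1.1° → track 106.9°, groundspeed 227.8 kt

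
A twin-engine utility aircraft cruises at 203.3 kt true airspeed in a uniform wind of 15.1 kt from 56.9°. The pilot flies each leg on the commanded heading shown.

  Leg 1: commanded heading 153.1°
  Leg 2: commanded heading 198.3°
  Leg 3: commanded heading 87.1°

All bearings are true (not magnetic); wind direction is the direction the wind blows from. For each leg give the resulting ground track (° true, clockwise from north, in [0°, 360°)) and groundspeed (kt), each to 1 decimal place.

Leg 1: track=157.3°, groundspeed=205.5 kt
Leg 2: track=200.8°, groundspeed=215.3 kt
Leg 3: track=89.4°, groundspeed=190.4 kt

Leg 1: heading 153.1°; drift +4.2° → track 157.3°, groundspeed 205.5 kt
Leg 2: heading 198.3°; drift +2.5° → track 200.8°, groundspeed 215.3 kt
Leg 3: heading 87.1°; drift +2.3° → track 89.4°, groundspeed 190.4 kt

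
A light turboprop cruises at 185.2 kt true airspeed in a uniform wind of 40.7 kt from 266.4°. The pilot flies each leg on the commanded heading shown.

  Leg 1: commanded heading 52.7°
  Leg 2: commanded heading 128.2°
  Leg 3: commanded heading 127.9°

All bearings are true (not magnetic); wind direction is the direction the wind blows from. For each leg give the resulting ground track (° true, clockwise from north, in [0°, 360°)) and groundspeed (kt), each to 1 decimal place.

Leg 1: track=58.6°, groundspeed=220.2 kt
Leg 2: track=121.0°, groundspeed=217.2 kt
Leg 3: track=120.8°, groundspeed=217.4 kt

Leg 1: heading 52.7°; drift +5.9° → track 58.6°, groundspeed 220.2 kt
Leg 2: heading 128.2°; drift -7.2° → track 121.0°, groundspeed 217.2 kt
Leg 3: heading 127.9°; drift -7.1° → track 120.8°, groundspeed 217.4 kt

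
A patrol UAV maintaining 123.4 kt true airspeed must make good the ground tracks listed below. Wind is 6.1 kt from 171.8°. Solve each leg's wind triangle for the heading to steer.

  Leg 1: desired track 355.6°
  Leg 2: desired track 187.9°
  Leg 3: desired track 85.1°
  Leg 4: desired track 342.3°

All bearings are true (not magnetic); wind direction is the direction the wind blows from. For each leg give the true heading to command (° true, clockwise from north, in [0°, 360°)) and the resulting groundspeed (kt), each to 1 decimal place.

Leg 1: desired track 355.6°; wind correction +0.2° → command heading 355.8°, groundspeed 129.5 kt
Leg 2: desired track 187.9°; wind correction -0.8° → command heading 187.1°, groundspeed 117.5 kt
Leg 3: desired track 85.1°; wind correction +2.8° → command heading 87.9°, groundspeed 122.9 kt
Leg 4: desired track 342.3°; wind correction -0.5° → command heading 341.8°, groundspeed 129.4 kt

Leg 1: heading=355.8°, groundspeed=129.5 kt
Leg 2: heading=187.1°, groundspeed=117.5 kt
Leg 3: heading=87.9°, groundspeed=122.9 kt
Leg 4: heading=341.8°, groundspeed=129.4 kt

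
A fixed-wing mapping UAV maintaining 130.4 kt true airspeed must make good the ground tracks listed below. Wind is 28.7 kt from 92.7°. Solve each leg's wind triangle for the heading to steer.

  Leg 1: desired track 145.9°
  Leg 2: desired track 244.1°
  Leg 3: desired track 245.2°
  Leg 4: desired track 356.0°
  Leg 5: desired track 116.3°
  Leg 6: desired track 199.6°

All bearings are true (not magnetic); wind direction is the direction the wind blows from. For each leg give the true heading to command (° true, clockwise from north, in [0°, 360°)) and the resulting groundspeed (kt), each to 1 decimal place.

Leg 1: desired track 145.9°; wind correction -10.2° → command heading 135.7°, groundspeed 111.2 kt
Leg 2: desired track 244.1°; wind correction -6.0° → command heading 238.1°, groundspeed 154.9 kt
Leg 3: desired track 245.2°; wind correction -5.8° → command heading 239.4°, groundspeed 155.2 kt
Leg 4: desired track 356.0°; wind correction +12.6° → command heading 8.6°, groundspeed 130.6 kt
Leg 5: desired track 116.3°; wind correction -5.1° → command heading 111.2°, groundspeed 103.6 kt
Leg 6: desired track 199.6°; wind correction -12.2° → command heading 187.4°, groundspeed 135.8 kt

Leg 1: heading=135.7°, groundspeed=111.2 kt
Leg 2: heading=238.1°, groundspeed=154.9 kt
Leg 3: heading=239.4°, groundspeed=155.2 kt
Leg 4: heading=8.6°, groundspeed=130.6 kt
Leg 5: heading=111.2°, groundspeed=103.6 kt
Leg 6: heading=187.4°, groundspeed=135.8 kt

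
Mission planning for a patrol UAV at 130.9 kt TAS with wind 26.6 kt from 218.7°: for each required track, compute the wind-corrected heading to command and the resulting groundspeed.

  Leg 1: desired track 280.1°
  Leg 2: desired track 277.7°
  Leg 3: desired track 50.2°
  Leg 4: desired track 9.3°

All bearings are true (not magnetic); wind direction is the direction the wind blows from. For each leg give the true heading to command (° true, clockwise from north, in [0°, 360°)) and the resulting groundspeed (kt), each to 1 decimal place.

Leg 1: desired track 280.1°; wind correction -10.3° → command heading 269.8°, groundspeed 116.1 kt
Leg 2: desired track 277.7°; wind correction -10.0° → command heading 267.7°, groundspeed 115.2 kt
Leg 3: desired track 50.2°; wind correction +2.3° → command heading 52.5°, groundspeed 156.9 kt
Leg 4: desired track 9.3°; wind correction -5.7° → command heading 3.6°, groundspeed 153.4 kt

Leg 1: heading=269.8°, groundspeed=116.1 kt
Leg 2: heading=267.7°, groundspeed=115.2 kt
Leg 3: heading=52.5°, groundspeed=156.9 kt
Leg 4: heading=3.6°, groundspeed=153.4 kt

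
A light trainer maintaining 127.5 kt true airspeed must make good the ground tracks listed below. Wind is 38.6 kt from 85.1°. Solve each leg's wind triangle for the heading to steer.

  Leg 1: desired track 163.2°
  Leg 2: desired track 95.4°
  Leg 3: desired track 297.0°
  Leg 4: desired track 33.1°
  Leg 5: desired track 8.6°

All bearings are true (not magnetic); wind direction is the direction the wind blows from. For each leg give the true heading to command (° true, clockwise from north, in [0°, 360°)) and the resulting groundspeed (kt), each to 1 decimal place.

Leg 1: heading=146.0°, groundspeed=113.8 kt
Leg 2: heading=92.3°, groundspeed=89.3 kt
Leg 3: heading=306.2°, groundspeed=158.6 kt
Leg 4: heading=46.9°, groundspeed=100.1 kt
Leg 5: heading=25.7°, groundspeed=112.8 kt

Leg 1: desired track 163.2°; wind correction -17.2° → command heading 146.0°, groundspeed 113.8 kt
Leg 2: desired track 95.4°; wind correction -3.1° → command heading 92.3°, groundspeed 89.3 kt
Leg 3: desired track 297.0°; wind correction +9.2° → command heading 306.2°, groundspeed 158.6 kt
Leg 4: desired track 33.1°; wind correction +13.8° → command heading 46.9°, groundspeed 100.1 kt
Leg 5: desired track 8.6°; wind correction +17.1° → command heading 25.7°, groundspeed 112.8 kt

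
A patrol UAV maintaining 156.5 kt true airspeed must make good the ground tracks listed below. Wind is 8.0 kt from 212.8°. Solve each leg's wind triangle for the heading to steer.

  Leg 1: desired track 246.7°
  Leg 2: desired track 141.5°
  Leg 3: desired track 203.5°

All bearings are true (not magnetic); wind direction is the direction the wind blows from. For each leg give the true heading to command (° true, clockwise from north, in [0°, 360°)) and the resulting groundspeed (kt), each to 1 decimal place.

Leg 1: heading=245.1°, groundspeed=149.8 kt
Leg 2: heading=144.3°, groundspeed=153.8 kt
Leg 3: heading=204.0°, groundspeed=148.6 kt

Leg 1: desired track 246.7°; wind correction -1.6° → command heading 245.1°, groundspeed 149.8 kt
Leg 2: desired track 141.5°; wind correction +2.8° → command heading 144.3°, groundspeed 153.8 kt
Leg 3: desired track 203.5°; wind correction +0.5° → command heading 204.0°, groundspeed 148.6 kt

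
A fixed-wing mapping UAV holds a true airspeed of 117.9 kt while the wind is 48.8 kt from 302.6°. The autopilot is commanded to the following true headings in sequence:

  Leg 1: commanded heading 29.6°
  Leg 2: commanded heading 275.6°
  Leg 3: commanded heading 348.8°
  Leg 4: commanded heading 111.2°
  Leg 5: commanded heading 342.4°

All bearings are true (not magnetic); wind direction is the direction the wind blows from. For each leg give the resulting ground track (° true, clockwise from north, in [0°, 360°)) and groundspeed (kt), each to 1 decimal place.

Leg 1: heading 29.6°; drift +22.9° → track 52.5°, groundspeed 125.2 kt
Leg 2: heading 275.6°; drift -16.6° → track 259.0°, groundspeed 77.6 kt
Leg 3: heading 348.8°; drift +22.7° → track 11.5°, groundspeed 91.2 kt
Leg 4: heading 111.2°; drift +3.3° → track 114.5°, groundspeed 166.0 kt
Leg 5: heading 342.4°; drift +21.2° → track 3.6°, groundspeed 86.3 kt

Leg 1: track=52.5°, groundspeed=125.2 kt
Leg 2: track=259.0°, groundspeed=77.6 kt
Leg 3: track=11.5°, groundspeed=91.2 kt
Leg 4: track=114.5°, groundspeed=166.0 kt
Leg 5: track=3.6°, groundspeed=86.3 kt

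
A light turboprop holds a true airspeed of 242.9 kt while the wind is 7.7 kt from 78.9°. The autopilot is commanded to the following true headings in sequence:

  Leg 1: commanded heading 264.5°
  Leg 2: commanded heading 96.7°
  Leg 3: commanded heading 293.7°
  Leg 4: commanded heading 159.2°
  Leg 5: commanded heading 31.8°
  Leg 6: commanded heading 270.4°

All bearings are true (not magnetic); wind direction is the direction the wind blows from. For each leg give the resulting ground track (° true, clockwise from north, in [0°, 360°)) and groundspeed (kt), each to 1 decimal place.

Leg 1: track=264.3°, groundspeed=250.6 kt
Leg 2: track=97.3°, groundspeed=235.6 kt
Leg 3: track=292.7°, groundspeed=249.3 kt
Leg 4: track=161.0°, groundspeed=241.7 kt
Leg 5: track=30.4°, groundspeed=237.7 kt
Leg 6: track=270.0°, groundspeed=250.5 kt

Leg 1: heading 264.5°; drift -0.2° → track 264.3°, groundspeed 250.6 kt
Leg 2: heading 96.7°; drift +0.6° → track 97.3°, groundspeed 235.6 kt
Leg 3: heading 293.7°; drift -1.0° → track 292.7°, groundspeed 249.3 kt
Leg 4: heading 159.2°; drift +1.8° → track 161.0°, groundspeed 241.7 kt
Leg 5: heading 31.8°; drift -1.4° → track 30.4°, groundspeed 237.7 kt
Leg 6: heading 270.4°; drift -0.4° → track 270.0°, groundspeed 250.5 kt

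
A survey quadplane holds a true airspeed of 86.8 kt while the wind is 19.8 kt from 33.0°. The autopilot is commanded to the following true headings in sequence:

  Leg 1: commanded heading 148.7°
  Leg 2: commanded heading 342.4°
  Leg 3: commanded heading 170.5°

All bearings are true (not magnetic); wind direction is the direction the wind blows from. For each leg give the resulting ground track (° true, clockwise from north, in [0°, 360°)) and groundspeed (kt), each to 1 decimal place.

Leg 1: heading 148.7°; drift +10.6° → track 159.3°, groundspeed 97.0 kt
Leg 2: heading 342.4°; drift -11.6° → track 330.8°, groundspeed 75.8 kt
Leg 3: heading 170.5°; drift +7.5° → track 178.0°, groundspeed 102.3 kt

Leg 1: track=159.3°, groundspeed=97.0 kt
Leg 2: track=330.8°, groundspeed=75.8 kt
Leg 3: track=178.0°, groundspeed=102.3 kt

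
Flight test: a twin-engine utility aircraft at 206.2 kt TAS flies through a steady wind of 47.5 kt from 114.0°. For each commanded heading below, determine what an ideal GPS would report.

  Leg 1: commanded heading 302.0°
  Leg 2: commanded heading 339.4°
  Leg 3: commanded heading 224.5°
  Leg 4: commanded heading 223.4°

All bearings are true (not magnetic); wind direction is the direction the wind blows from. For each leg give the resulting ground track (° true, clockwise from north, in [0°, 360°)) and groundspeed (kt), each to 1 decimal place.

Leg 1: heading 302.0°; drift -1.5° → track 300.5°, groundspeed 253.3 kt
Leg 2: heading 339.4°; drift -8.0° → track 331.4°, groundspeed 241.9 kt
Leg 3: heading 224.5°; drift +11.3° → track 235.8°, groundspeed 227.2 kt
Leg 4: heading 223.4°; drift +11.4° → track 234.8°, groundspeed 226.5 kt

Leg 1: track=300.5°, groundspeed=253.3 kt
Leg 2: track=331.4°, groundspeed=241.9 kt
Leg 3: track=235.8°, groundspeed=227.2 kt
Leg 4: track=234.8°, groundspeed=226.5 kt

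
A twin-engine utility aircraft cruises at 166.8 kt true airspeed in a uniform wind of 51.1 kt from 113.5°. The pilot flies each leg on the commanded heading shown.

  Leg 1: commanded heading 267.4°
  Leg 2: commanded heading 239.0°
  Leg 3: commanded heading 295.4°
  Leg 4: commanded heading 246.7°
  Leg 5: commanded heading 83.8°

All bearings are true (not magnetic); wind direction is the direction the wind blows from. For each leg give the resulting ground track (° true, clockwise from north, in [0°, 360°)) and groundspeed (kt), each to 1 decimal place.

Leg 1: track=273.4°, groundspeed=213.9 kt
Leg 2: track=251.0°, groundspeed=200.8 kt
Leg 3: track=295.0°, groundspeed=217.9 kt
Leg 4: track=257.2°, groundspeed=205.2 kt
Leg 5: track=72.1°, groundspeed=125.0 kt

Leg 1: heading 267.4°; drift +6.0° → track 273.4°, groundspeed 213.9 kt
Leg 2: heading 239.0°; drift +12.0° → track 251.0°, groundspeed 200.8 kt
Leg 3: heading 295.4°; drift -0.4° → track 295.0°, groundspeed 217.9 kt
Leg 4: heading 246.7°; drift +10.5° → track 257.2°, groundspeed 205.2 kt
Leg 5: heading 83.8°; drift -11.7° → track 72.1°, groundspeed 125.0 kt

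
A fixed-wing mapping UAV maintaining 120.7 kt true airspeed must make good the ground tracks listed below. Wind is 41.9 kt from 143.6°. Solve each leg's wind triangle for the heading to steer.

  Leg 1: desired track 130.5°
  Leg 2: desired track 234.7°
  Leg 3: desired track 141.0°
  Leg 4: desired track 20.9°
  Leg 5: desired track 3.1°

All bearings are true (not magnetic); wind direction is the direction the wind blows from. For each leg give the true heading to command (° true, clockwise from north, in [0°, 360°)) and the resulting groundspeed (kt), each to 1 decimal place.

Leg 1: heading=135.0°, groundspeed=79.5 kt
Leg 2: heading=214.4°, groundspeed=114.0 kt
Leg 3: heading=141.9°, groundspeed=78.8 kt
Leg 4: heading=37.9°, groundspeed=138.1 kt
Leg 5: heading=15.9°, groundspeed=150.1 kt

Leg 1: desired track 130.5°; wind correction +4.5° → command heading 135.0°, groundspeed 79.5 kt
Leg 2: desired track 234.7°; wind correction -20.3° → command heading 214.4°, groundspeed 114.0 kt
Leg 3: desired track 141.0°; wind correction +0.9° → command heading 141.9°, groundspeed 78.8 kt
Leg 4: desired track 20.9°; wind correction +17.0° → command heading 37.9°, groundspeed 138.1 kt
Leg 5: desired track 3.1°; wind correction +12.8° → command heading 15.9°, groundspeed 150.1 kt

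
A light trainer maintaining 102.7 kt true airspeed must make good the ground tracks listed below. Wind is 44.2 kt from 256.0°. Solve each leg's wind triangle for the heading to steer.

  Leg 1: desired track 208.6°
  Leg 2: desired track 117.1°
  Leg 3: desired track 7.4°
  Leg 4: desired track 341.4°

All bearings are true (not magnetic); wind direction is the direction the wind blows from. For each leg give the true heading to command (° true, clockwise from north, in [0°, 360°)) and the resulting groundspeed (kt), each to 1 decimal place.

Leg 1: heading=227.1°, groundspeed=67.5 kt
Leg 2: heading=133.5°, groundspeed=131.8 kt
Leg 3: heading=343.8°, groundspeed=110.2 kt
Leg 4: heading=316.0°, groundspeed=89.2 kt

Leg 1: desired track 208.6°; wind correction +18.5° → command heading 227.1°, groundspeed 67.5 kt
Leg 2: desired track 117.1°; wind correction +16.4° → command heading 133.5°, groundspeed 131.8 kt
Leg 3: desired track 7.4°; wind correction -23.6° → command heading 343.8°, groundspeed 110.2 kt
Leg 4: desired track 341.4°; wind correction -25.4° → command heading 316.0°, groundspeed 89.2 kt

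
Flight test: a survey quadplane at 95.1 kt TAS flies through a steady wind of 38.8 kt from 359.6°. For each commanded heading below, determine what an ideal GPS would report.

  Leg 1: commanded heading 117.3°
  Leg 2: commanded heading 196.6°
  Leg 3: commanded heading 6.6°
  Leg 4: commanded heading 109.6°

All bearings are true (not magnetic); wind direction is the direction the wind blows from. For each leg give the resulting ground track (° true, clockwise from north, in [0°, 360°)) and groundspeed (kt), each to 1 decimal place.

Leg 1: track=134.2°, groundspeed=118.2 kt
Leg 2: track=191.7°, groundspeed=132.7 kt
Leg 3: track=11.4°, groundspeed=56.8 kt
Leg 4: track=128.2°, groundspeed=114.3 kt

Leg 1: heading 117.3°; drift +16.9° → track 134.2°, groundspeed 118.2 kt
Leg 2: heading 196.6°; drift -4.9° → track 191.7°, groundspeed 132.7 kt
Leg 3: heading 6.6°; drift +4.8° → track 11.4°, groundspeed 56.8 kt
Leg 4: heading 109.6°; drift +18.6° → track 128.2°, groundspeed 114.3 kt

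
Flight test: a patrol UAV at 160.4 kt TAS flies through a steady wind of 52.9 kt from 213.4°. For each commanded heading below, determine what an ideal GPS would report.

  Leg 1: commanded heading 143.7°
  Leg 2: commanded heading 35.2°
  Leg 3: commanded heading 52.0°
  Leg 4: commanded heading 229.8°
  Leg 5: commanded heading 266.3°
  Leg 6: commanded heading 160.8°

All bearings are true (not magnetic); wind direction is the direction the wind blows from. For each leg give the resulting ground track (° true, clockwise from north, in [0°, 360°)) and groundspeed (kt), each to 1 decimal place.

Leg 1: track=124.4°, groundspeed=150.5 kt
Leg 2: track=34.8°, groundspeed=213.3 kt
Leg 3: track=47.4°, groundspeed=211.2 kt
Leg 4: track=237.6°, groundspeed=110.7 kt
Leg 5: track=284.5°, groundspeed=135.2 kt
Leg 6: track=142.7°, groundspeed=135.0 kt

Leg 1: heading 143.7°; drift -19.3° → track 124.4°, groundspeed 150.5 kt
Leg 2: heading 35.2°; drift -0.4° → track 34.8°, groundspeed 213.3 kt
Leg 3: heading 52.0°; drift -4.6° → track 47.4°, groundspeed 211.2 kt
Leg 4: heading 229.8°; drift +7.8° → track 237.6°, groundspeed 110.7 kt
Leg 5: heading 266.3°; drift +18.2° → track 284.5°, groundspeed 135.2 kt
Leg 6: heading 160.8°; drift -18.1° → track 142.7°, groundspeed 135.0 kt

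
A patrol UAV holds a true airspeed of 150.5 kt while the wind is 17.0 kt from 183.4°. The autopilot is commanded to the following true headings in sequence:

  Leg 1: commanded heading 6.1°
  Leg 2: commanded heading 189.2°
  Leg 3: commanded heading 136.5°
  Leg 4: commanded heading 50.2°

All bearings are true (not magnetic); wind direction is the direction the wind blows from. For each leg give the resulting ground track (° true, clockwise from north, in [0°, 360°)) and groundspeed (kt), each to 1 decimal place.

Leg 1: heading 6.1°; drift -0.3° → track 5.8°, groundspeed 167.5 kt
Leg 2: heading 189.2°; drift +0.7° → track 189.9°, groundspeed 133.6 kt
Leg 3: heading 136.5°; drift -5.1° → track 131.4°, groundspeed 139.4 kt
Leg 4: heading 50.2°; drift -4.4° → track 45.8°, groundspeed 162.6 kt

Leg 1: track=5.8°, groundspeed=167.5 kt
Leg 2: track=189.9°, groundspeed=133.6 kt
Leg 3: track=131.4°, groundspeed=139.4 kt
Leg 4: track=45.8°, groundspeed=162.6 kt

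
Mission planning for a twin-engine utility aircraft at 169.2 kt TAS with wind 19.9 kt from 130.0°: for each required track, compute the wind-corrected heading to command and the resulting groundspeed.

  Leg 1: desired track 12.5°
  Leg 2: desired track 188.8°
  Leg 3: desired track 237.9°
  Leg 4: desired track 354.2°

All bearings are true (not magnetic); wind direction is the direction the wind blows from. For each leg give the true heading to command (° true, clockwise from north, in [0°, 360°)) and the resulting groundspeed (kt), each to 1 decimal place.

Leg 1: heading=18.5°, groundspeed=177.5 kt
Leg 2: heading=183.0°, groundspeed=158.0 kt
Leg 3: heading=231.5°, groundspeed=174.3 kt
Leg 4: heading=358.9°, groundspeed=182.9 kt

Leg 1: desired track 12.5°; wind correction +6.0° → command heading 18.5°, groundspeed 177.5 kt
Leg 2: desired track 188.8°; wind correction -5.8° → command heading 183.0°, groundspeed 158.0 kt
Leg 3: desired track 237.9°; wind correction -6.4° → command heading 231.5°, groundspeed 174.3 kt
Leg 4: desired track 354.2°; wind correction +4.7° → command heading 358.9°, groundspeed 182.9 kt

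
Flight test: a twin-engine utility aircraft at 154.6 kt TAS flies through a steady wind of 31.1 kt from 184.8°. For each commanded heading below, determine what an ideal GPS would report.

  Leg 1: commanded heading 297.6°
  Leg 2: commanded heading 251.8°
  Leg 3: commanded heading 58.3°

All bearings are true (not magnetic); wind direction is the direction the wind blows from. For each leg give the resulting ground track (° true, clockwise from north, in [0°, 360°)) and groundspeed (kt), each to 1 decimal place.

Leg 1: heading 297.6°; drift +9.8° → track 307.4°, groundspeed 169.1 kt
Leg 2: heading 251.8°; drift +11.4° → track 263.2°, groundspeed 145.3 kt
Leg 3: heading 58.3°; drift -8.2° → track 50.1°, groundspeed 174.9 kt

Leg 1: track=307.4°, groundspeed=169.1 kt
Leg 2: track=263.2°, groundspeed=145.3 kt
Leg 3: track=50.1°, groundspeed=174.9 kt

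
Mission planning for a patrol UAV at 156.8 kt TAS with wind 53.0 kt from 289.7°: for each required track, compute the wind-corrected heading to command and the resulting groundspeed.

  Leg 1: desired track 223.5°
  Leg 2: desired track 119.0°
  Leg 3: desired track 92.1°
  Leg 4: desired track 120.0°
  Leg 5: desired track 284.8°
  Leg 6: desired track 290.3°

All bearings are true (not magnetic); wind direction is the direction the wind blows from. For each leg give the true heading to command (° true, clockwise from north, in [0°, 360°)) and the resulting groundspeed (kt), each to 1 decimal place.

Leg 1: desired track 223.5°; wind correction +18.0° → command heading 241.5°, groundspeed 127.7 kt
Leg 2: desired track 119.0°; wind correction +3.1° → command heading 122.1°, groundspeed 208.9 kt
Leg 3: desired track 92.1°; wind correction -5.9° → command heading 86.2°, groundspeed 206.5 kt
Leg 4: desired track 120.0°; wind correction +3.5° → command heading 123.5°, groundspeed 208.7 kt
Leg 5: desired track 284.8°; wind correction +1.7° → command heading 286.5°, groundspeed 103.9 kt
Leg 6: desired track 290.3°; wind correction -0.2° → command heading 290.1°, groundspeed 103.8 kt

Leg 1: heading=241.5°, groundspeed=127.7 kt
Leg 2: heading=122.1°, groundspeed=208.9 kt
Leg 3: heading=86.2°, groundspeed=206.5 kt
Leg 4: heading=123.5°, groundspeed=208.7 kt
Leg 5: heading=286.5°, groundspeed=103.9 kt
Leg 6: heading=290.1°, groundspeed=103.8 kt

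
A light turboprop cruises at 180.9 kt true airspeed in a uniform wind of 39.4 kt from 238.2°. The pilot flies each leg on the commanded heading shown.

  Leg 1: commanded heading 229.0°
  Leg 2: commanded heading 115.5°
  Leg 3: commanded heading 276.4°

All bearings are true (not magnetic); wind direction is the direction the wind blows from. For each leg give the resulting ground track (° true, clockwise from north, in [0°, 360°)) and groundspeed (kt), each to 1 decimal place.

Leg 1: track=226.5°, groundspeed=142.1 kt
Leg 2: track=106.2°, groundspeed=204.9 kt
Leg 3: track=285.6°, groundspeed=151.9 kt

Leg 1: heading 229.0°; drift -2.5° → track 226.5°, groundspeed 142.1 kt
Leg 2: heading 115.5°; drift -9.3° → track 106.2°, groundspeed 204.9 kt
Leg 3: heading 276.4°; drift +9.2° → track 285.6°, groundspeed 151.9 kt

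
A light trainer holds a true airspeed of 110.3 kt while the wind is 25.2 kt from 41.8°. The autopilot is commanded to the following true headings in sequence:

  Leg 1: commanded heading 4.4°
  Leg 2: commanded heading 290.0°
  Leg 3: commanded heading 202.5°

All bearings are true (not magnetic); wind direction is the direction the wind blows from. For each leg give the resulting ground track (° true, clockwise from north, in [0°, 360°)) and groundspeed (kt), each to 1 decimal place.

Leg 1: heading 4.4°; drift -9.6° → track 354.8°, groundspeed 91.6 kt
Leg 2: heading 290.0°; drift -11.1° → track 278.9°, groundspeed 121.9 kt
Leg 3: heading 202.5°; drift +3.6° → track 206.1°, groundspeed 134.3 kt

Leg 1: track=354.8°, groundspeed=91.6 kt
Leg 2: track=278.9°, groundspeed=121.9 kt
Leg 3: track=206.1°, groundspeed=134.3 kt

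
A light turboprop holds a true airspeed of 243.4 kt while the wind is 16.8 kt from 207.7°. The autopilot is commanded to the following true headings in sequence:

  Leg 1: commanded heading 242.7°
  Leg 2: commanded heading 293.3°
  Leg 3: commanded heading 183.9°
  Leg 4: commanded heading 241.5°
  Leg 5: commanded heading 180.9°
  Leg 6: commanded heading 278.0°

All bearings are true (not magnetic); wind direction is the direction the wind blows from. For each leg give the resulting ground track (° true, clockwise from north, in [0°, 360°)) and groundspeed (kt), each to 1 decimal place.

Leg 1: track=245.1°, groundspeed=229.8 kt
Leg 2: track=297.3°, groundspeed=242.7 kt
Leg 3: track=182.2°, groundspeed=228.1 kt
Leg 4: track=243.8°, groundspeed=229.6 kt
Leg 5: track=179.0°, groundspeed=228.5 kt
Leg 6: track=281.8°, groundspeed=238.3 kt

Leg 1: heading 242.7°; drift +2.4° → track 245.1°, groundspeed 229.8 kt
Leg 2: heading 293.3°; drift +4.0° → track 297.3°, groundspeed 242.7 kt
Leg 3: heading 183.9°; drift -1.7° → track 182.2°, groundspeed 228.1 kt
Leg 4: heading 241.5°; drift +2.3° → track 243.8°, groundspeed 229.6 kt
Leg 5: heading 180.9°; drift -1.9° → track 179.0°, groundspeed 228.5 kt
Leg 6: heading 278.0°; drift +3.8° → track 281.8°, groundspeed 238.3 kt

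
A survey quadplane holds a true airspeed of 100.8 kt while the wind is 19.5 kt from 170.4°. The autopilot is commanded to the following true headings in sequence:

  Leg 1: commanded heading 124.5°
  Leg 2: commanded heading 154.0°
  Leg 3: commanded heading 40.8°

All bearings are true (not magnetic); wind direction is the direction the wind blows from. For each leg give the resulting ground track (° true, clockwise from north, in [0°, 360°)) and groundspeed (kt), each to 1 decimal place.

Leg 1: heading 124.5°; drift -9.1° → track 115.4°, groundspeed 88.3 kt
Leg 2: heading 154.0°; drift -3.8° → track 150.2°, groundspeed 82.3 kt
Leg 3: heading 40.8°; drift -7.6° → track 33.2°, groundspeed 114.2 kt

Leg 1: track=115.4°, groundspeed=88.3 kt
Leg 2: track=150.2°, groundspeed=82.3 kt
Leg 3: track=33.2°, groundspeed=114.2 kt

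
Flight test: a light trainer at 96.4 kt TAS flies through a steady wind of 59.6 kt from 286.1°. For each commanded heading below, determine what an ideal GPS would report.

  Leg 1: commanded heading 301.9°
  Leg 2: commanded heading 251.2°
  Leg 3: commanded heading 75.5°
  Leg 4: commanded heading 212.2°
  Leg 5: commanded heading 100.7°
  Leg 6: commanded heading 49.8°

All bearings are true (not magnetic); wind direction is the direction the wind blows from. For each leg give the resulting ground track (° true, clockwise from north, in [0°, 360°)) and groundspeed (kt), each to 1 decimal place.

Leg 1: heading 301.9°; drift +22.6° → track 324.5°, groundspeed 42.3 kt
Leg 2: heading 251.2°; drift -35.7° → track 215.5°, groundspeed 58.5 kt
Leg 3: heading 75.5°; drift +11.6° → track 87.1°, groundspeed 150.8 kt
Leg 4: heading 212.2°; drift -35.6° → track 176.6°, groundspeed 98.3 kt
Leg 5: heading 100.7°; drift +2.1° → track 102.8°, groundspeed 155.8 kt
Leg 6: heading 49.8°; drift +21.0° → track 70.8°, groundspeed 138.6 kt

Leg 1: track=324.5°, groundspeed=42.3 kt
Leg 2: track=215.5°, groundspeed=58.5 kt
Leg 3: track=87.1°, groundspeed=150.8 kt
Leg 4: track=176.6°, groundspeed=98.3 kt
Leg 5: track=102.8°, groundspeed=155.8 kt
Leg 6: track=70.8°, groundspeed=138.6 kt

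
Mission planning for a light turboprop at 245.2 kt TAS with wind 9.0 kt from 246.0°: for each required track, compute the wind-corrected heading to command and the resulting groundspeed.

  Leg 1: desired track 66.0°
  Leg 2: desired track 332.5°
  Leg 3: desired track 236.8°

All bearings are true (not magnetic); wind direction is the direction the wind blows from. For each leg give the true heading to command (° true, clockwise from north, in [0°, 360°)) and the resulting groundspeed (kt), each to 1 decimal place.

Leg 1: heading=66.0°, groundspeed=254.2 kt
Leg 2: heading=330.4°, groundspeed=244.5 kt
Leg 3: heading=237.1°, groundspeed=236.3 kt

Leg 1: desired track 66.0°; wind correction +0.0° → command heading 66.0°, groundspeed 254.2 kt
Leg 2: desired track 332.5°; wind correction -2.1° → command heading 330.4°, groundspeed 244.5 kt
Leg 3: desired track 236.8°; wind correction +0.3° → command heading 237.1°, groundspeed 236.3 kt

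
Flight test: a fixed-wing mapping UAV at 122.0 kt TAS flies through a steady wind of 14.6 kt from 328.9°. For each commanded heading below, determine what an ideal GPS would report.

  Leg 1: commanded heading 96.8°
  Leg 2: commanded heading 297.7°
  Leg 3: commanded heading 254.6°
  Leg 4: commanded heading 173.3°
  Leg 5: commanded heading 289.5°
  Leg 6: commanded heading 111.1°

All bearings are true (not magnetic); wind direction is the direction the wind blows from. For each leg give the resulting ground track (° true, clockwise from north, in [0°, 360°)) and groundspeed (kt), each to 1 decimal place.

Leg 1: track=101.8°, groundspeed=131.5 kt
Leg 2: track=293.7°, groundspeed=109.8 kt
Leg 3: track=247.8°, groundspeed=118.9 kt
Leg 4: track=170.7°, groundspeed=135.4 kt
Leg 5: track=284.7°, groundspeed=111.1 kt
Leg 6: track=114.9°, groundspeed=133.8 kt

Leg 1: heading 96.8°; drift +5.0° → track 101.8°, groundspeed 131.5 kt
Leg 2: heading 297.7°; drift -4.0° → track 293.7°, groundspeed 109.8 kt
Leg 3: heading 254.6°; drift -6.8° → track 247.8°, groundspeed 118.9 kt
Leg 4: heading 173.3°; drift -2.6° → track 170.7°, groundspeed 135.4 kt
Leg 5: heading 289.5°; drift -4.8° → track 284.7°, groundspeed 111.1 kt
Leg 6: heading 111.1°; drift +3.8° → track 114.9°, groundspeed 133.8 kt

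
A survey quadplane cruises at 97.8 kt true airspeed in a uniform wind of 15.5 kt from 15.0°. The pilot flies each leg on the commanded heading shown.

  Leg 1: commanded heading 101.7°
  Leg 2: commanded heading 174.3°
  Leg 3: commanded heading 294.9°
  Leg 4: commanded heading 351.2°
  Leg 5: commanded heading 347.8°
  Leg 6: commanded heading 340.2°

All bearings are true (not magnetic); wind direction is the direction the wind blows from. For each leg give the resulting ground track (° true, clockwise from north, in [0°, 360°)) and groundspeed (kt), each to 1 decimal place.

Leg 1: heading 101.7°; drift +9.1° → track 110.8°, groundspeed 98.1 kt
Leg 2: heading 174.3°; drift +2.8° → track 177.1°, groundspeed 112.4 kt
Leg 3: heading 294.9°; drift -9.1° → track 285.8°, groundspeed 96.4 kt
Leg 4: heading 351.2°; drift -4.3° → track 346.9°, groundspeed 83.9 kt
Leg 5: heading 347.8°; drift -4.8° → track 343.0°, groundspeed 84.3 kt
Leg 6: heading 340.2°; drift -5.9° → track 334.3°, groundspeed 85.5 kt

Leg 1: track=110.8°, groundspeed=98.1 kt
Leg 2: track=177.1°, groundspeed=112.4 kt
Leg 3: track=285.8°, groundspeed=96.4 kt
Leg 4: track=346.9°, groundspeed=83.9 kt
Leg 5: track=343.0°, groundspeed=84.3 kt
Leg 6: track=334.3°, groundspeed=85.5 kt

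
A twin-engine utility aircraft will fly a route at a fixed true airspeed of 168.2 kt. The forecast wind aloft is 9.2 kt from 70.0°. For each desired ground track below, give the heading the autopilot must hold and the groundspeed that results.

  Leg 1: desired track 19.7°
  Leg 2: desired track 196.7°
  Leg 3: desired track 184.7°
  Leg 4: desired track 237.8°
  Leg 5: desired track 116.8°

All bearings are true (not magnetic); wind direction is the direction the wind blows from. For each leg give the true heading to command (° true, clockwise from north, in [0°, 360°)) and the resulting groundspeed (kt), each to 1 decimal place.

Leg 1: desired track 19.7°; wind correction +2.4° → command heading 22.1°, groundspeed 162.2 kt
Leg 2: desired track 196.7°; wind correction -2.5° → command heading 194.2°, groundspeed 173.5 kt
Leg 3: desired track 184.7°; wind correction -2.8° → command heading 181.9°, groundspeed 171.8 kt
Leg 4: desired track 237.8°; wind correction -0.7° → command heading 237.1°, groundspeed 177.2 kt
Leg 5: desired track 116.8°; wind correction -2.3° → command heading 114.5°, groundspeed 161.8 kt

Leg 1: heading=22.1°, groundspeed=162.2 kt
Leg 2: heading=194.2°, groundspeed=173.5 kt
Leg 3: heading=181.9°, groundspeed=171.8 kt
Leg 4: heading=237.1°, groundspeed=177.2 kt
Leg 5: heading=114.5°, groundspeed=161.8 kt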